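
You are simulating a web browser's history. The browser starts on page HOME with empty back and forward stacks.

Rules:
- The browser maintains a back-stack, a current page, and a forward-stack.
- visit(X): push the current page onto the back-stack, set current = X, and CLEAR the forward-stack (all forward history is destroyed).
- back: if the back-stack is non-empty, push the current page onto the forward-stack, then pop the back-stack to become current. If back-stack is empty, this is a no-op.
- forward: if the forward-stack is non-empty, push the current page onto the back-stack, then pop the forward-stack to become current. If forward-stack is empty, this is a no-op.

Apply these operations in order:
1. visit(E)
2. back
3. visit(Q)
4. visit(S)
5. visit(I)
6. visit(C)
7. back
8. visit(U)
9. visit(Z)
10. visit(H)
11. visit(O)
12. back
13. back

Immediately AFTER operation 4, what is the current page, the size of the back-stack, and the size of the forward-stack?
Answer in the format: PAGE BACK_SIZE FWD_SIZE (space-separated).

After 1 (visit(E)): cur=E back=1 fwd=0
After 2 (back): cur=HOME back=0 fwd=1
After 3 (visit(Q)): cur=Q back=1 fwd=0
After 4 (visit(S)): cur=S back=2 fwd=0

S 2 0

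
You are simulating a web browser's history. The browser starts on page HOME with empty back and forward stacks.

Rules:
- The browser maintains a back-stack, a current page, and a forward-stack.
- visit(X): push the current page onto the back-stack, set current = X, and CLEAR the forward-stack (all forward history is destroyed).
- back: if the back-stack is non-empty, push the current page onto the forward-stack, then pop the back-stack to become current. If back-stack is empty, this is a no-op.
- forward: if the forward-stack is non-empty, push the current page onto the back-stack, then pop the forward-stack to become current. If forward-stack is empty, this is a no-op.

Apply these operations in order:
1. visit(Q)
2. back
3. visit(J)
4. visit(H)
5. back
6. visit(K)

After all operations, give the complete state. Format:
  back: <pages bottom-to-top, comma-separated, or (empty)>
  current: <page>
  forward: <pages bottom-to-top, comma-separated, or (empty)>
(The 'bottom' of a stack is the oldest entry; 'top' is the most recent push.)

Answer: back: HOME,J
current: K
forward: (empty)

Derivation:
After 1 (visit(Q)): cur=Q back=1 fwd=0
After 2 (back): cur=HOME back=0 fwd=1
After 3 (visit(J)): cur=J back=1 fwd=0
After 4 (visit(H)): cur=H back=2 fwd=0
After 5 (back): cur=J back=1 fwd=1
After 6 (visit(K)): cur=K back=2 fwd=0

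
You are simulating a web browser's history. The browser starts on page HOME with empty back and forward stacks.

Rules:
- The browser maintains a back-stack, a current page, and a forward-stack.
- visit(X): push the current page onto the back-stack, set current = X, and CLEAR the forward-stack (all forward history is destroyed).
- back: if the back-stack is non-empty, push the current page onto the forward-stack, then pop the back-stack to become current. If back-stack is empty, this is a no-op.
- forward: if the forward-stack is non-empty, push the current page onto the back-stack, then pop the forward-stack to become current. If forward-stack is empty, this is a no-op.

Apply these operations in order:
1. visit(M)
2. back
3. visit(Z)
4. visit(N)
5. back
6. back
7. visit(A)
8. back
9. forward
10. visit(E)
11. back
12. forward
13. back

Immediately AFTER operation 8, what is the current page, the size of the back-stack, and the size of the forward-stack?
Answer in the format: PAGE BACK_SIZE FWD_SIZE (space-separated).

After 1 (visit(M)): cur=M back=1 fwd=0
After 2 (back): cur=HOME back=0 fwd=1
After 3 (visit(Z)): cur=Z back=1 fwd=0
After 4 (visit(N)): cur=N back=2 fwd=0
After 5 (back): cur=Z back=1 fwd=1
After 6 (back): cur=HOME back=0 fwd=2
After 7 (visit(A)): cur=A back=1 fwd=0
After 8 (back): cur=HOME back=0 fwd=1

HOME 0 1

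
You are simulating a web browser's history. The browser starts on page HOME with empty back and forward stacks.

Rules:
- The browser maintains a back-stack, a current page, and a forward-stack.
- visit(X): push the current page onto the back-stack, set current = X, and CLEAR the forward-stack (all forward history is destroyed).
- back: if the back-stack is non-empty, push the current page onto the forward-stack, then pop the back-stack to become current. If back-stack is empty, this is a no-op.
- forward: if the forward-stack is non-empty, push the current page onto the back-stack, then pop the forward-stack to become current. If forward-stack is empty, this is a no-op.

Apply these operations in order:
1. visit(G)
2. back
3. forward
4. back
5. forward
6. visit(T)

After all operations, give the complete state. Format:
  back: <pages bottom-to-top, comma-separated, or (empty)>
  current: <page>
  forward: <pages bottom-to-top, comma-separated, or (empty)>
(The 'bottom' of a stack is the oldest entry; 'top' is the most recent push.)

Answer: back: HOME,G
current: T
forward: (empty)

Derivation:
After 1 (visit(G)): cur=G back=1 fwd=0
After 2 (back): cur=HOME back=0 fwd=1
After 3 (forward): cur=G back=1 fwd=0
After 4 (back): cur=HOME back=0 fwd=1
After 5 (forward): cur=G back=1 fwd=0
After 6 (visit(T)): cur=T back=2 fwd=0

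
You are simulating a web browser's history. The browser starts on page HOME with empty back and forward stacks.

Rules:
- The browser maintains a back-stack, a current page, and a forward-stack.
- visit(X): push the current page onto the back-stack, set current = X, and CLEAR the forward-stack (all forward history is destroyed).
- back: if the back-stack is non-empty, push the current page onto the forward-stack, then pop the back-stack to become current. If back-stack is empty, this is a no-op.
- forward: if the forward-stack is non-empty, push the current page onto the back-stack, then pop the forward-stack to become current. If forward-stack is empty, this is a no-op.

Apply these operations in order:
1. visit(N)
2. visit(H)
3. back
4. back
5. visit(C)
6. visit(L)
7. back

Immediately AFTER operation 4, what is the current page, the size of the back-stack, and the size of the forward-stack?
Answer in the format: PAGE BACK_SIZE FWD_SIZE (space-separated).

After 1 (visit(N)): cur=N back=1 fwd=0
After 2 (visit(H)): cur=H back=2 fwd=0
After 3 (back): cur=N back=1 fwd=1
After 4 (back): cur=HOME back=0 fwd=2

HOME 0 2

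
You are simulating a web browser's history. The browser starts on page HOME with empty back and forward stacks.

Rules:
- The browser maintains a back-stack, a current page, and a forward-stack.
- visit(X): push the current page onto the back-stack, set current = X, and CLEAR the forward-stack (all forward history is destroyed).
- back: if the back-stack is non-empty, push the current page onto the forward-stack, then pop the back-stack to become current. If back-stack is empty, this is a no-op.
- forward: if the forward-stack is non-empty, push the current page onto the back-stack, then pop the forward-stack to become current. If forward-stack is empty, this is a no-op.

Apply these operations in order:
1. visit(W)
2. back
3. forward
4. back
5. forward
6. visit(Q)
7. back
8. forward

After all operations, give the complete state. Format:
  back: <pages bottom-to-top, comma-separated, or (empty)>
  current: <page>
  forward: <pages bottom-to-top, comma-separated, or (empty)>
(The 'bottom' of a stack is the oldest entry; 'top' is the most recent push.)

After 1 (visit(W)): cur=W back=1 fwd=0
After 2 (back): cur=HOME back=0 fwd=1
After 3 (forward): cur=W back=1 fwd=0
After 4 (back): cur=HOME back=0 fwd=1
After 5 (forward): cur=W back=1 fwd=0
After 6 (visit(Q)): cur=Q back=2 fwd=0
After 7 (back): cur=W back=1 fwd=1
After 8 (forward): cur=Q back=2 fwd=0

Answer: back: HOME,W
current: Q
forward: (empty)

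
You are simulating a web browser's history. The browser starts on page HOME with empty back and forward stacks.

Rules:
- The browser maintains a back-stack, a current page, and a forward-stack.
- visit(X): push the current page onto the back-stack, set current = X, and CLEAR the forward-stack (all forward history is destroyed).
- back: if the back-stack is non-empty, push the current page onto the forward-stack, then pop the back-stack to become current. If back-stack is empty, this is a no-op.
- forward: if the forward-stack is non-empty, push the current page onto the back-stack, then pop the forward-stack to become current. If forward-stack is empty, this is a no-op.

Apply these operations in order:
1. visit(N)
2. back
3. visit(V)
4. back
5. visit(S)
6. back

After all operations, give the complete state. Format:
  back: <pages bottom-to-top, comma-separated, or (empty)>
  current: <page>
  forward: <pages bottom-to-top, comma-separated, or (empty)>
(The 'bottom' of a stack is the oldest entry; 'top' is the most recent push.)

Answer: back: (empty)
current: HOME
forward: S

Derivation:
After 1 (visit(N)): cur=N back=1 fwd=0
After 2 (back): cur=HOME back=0 fwd=1
After 3 (visit(V)): cur=V back=1 fwd=0
After 4 (back): cur=HOME back=0 fwd=1
After 5 (visit(S)): cur=S back=1 fwd=0
After 6 (back): cur=HOME back=0 fwd=1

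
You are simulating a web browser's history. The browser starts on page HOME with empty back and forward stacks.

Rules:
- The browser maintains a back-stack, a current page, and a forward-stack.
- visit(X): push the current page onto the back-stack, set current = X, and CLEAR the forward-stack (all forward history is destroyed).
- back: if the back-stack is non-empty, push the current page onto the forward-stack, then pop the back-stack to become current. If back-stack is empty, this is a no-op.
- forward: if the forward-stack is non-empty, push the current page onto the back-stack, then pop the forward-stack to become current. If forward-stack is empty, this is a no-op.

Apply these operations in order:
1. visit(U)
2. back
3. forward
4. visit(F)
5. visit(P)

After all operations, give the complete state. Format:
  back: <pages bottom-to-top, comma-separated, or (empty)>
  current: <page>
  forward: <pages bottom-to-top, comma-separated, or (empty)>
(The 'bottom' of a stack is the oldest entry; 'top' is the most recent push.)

Answer: back: HOME,U,F
current: P
forward: (empty)

Derivation:
After 1 (visit(U)): cur=U back=1 fwd=0
After 2 (back): cur=HOME back=0 fwd=1
After 3 (forward): cur=U back=1 fwd=0
After 4 (visit(F)): cur=F back=2 fwd=0
After 5 (visit(P)): cur=P back=3 fwd=0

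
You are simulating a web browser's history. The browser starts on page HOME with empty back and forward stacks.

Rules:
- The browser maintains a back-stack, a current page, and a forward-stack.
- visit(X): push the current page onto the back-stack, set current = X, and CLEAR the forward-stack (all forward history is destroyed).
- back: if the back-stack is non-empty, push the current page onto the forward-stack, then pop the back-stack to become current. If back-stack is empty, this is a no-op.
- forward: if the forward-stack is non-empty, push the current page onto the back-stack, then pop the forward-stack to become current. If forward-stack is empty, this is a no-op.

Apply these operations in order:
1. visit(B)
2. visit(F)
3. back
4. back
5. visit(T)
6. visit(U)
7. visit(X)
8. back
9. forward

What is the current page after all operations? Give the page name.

Answer: X

Derivation:
After 1 (visit(B)): cur=B back=1 fwd=0
After 2 (visit(F)): cur=F back=2 fwd=0
After 3 (back): cur=B back=1 fwd=1
After 4 (back): cur=HOME back=0 fwd=2
After 5 (visit(T)): cur=T back=1 fwd=0
After 6 (visit(U)): cur=U back=2 fwd=0
After 7 (visit(X)): cur=X back=3 fwd=0
After 8 (back): cur=U back=2 fwd=1
After 9 (forward): cur=X back=3 fwd=0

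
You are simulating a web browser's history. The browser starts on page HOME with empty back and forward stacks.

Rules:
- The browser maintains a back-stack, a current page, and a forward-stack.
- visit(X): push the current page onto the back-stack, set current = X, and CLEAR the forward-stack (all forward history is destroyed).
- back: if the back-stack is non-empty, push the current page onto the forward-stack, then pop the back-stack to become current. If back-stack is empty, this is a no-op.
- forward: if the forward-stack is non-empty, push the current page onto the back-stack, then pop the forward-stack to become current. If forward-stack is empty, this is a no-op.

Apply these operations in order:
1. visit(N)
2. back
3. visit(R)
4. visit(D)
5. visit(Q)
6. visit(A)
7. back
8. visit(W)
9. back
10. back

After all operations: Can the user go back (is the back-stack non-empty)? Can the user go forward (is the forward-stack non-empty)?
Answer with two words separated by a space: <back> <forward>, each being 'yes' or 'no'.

After 1 (visit(N)): cur=N back=1 fwd=0
After 2 (back): cur=HOME back=0 fwd=1
After 3 (visit(R)): cur=R back=1 fwd=0
After 4 (visit(D)): cur=D back=2 fwd=0
After 5 (visit(Q)): cur=Q back=3 fwd=0
After 6 (visit(A)): cur=A back=4 fwd=0
After 7 (back): cur=Q back=3 fwd=1
After 8 (visit(W)): cur=W back=4 fwd=0
After 9 (back): cur=Q back=3 fwd=1
After 10 (back): cur=D back=2 fwd=2

Answer: yes yes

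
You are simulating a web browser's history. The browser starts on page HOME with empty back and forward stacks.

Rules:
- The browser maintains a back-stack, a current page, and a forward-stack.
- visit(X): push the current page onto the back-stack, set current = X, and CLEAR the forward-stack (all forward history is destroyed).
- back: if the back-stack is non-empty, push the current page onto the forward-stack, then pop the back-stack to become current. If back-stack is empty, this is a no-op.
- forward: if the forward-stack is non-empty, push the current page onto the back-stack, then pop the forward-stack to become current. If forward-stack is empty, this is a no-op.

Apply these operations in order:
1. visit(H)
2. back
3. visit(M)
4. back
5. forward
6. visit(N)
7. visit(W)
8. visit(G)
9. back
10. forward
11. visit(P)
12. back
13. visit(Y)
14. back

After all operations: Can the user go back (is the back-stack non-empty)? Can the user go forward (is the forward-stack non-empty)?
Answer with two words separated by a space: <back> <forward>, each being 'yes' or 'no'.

Answer: yes yes

Derivation:
After 1 (visit(H)): cur=H back=1 fwd=0
After 2 (back): cur=HOME back=0 fwd=1
After 3 (visit(M)): cur=M back=1 fwd=0
After 4 (back): cur=HOME back=0 fwd=1
After 5 (forward): cur=M back=1 fwd=0
After 6 (visit(N)): cur=N back=2 fwd=0
After 7 (visit(W)): cur=W back=3 fwd=0
After 8 (visit(G)): cur=G back=4 fwd=0
After 9 (back): cur=W back=3 fwd=1
After 10 (forward): cur=G back=4 fwd=0
After 11 (visit(P)): cur=P back=5 fwd=0
After 12 (back): cur=G back=4 fwd=1
After 13 (visit(Y)): cur=Y back=5 fwd=0
After 14 (back): cur=G back=4 fwd=1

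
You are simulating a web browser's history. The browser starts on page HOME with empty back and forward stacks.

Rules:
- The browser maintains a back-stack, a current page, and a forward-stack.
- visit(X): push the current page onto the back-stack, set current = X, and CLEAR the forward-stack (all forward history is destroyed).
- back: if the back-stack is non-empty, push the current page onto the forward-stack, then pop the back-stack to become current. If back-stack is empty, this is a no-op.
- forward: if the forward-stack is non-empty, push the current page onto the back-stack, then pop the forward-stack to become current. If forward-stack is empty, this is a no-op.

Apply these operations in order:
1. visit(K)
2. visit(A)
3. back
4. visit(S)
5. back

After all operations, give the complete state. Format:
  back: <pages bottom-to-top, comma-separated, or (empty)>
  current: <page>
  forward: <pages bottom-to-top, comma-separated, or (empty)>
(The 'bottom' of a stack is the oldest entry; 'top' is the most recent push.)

After 1 (visit(K)): cur=K back=1 fwd=0
After 2 (visit(A)): cur=A back=2 fwd=0
After 3 (back): cur=K back=1 fwd=1
After 4 (visit(S)): cur=S back=2 fwd=0
After 5 (back): cur=K back=1 fwd=1

Answer: back: HOME
current: K
forward: S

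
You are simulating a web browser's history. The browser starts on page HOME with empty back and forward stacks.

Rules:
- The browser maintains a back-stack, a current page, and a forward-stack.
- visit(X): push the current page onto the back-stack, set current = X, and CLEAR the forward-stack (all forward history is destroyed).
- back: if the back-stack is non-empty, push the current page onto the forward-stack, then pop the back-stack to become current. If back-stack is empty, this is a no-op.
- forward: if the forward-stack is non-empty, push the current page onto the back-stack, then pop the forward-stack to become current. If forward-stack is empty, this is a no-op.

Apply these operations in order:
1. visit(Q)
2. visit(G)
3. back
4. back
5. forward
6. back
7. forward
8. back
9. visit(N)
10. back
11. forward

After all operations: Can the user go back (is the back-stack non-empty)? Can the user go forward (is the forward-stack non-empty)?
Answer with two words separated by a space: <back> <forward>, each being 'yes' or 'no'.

Answer: yes no

Derivation:
After 1 (visit(Q)): cur=Q back=1 fwd=0
After 2 (visit(G)): cur=G back=2 fwd=0
After 3 (back): cur=Q back=1 fwd=1
After 4 (back): cur=HOME back=0 fwd=2
After 5 (forward): cur=Q back=1 fwd=1
After 6 (back): cur=HOME back=0 fwd=2
After 7 (forward): cur=Q back=1 fwd=1
After 8 (back): cur=HOME back=0 fwd=2
After 9 (visit(N)): cur=N back=1 fwd=0
After 10 (back): cur=HOME back=0 fwd=1
After 11 (forward): cur=N back=1 fwd=0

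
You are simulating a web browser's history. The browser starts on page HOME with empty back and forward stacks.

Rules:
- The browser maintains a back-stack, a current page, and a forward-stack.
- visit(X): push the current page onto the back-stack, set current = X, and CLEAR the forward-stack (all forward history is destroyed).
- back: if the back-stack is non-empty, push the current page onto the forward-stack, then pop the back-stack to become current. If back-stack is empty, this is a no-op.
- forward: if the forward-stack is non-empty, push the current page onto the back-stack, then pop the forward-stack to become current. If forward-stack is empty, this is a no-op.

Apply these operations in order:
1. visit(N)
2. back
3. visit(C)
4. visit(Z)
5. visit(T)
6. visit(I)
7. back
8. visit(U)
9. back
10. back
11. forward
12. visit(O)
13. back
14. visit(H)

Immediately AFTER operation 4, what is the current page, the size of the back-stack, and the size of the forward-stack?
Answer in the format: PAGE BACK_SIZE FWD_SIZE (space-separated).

After 1 (visit(N)): cur=N back=1 fwd=0
After 2 (back): cur=HOME back=0 fwd=1
After 3 (visit(C)): cur=C back=1 fwd=0
After 4 (visit(Z)): cur=Z back=2 fwd=0

Z 2 0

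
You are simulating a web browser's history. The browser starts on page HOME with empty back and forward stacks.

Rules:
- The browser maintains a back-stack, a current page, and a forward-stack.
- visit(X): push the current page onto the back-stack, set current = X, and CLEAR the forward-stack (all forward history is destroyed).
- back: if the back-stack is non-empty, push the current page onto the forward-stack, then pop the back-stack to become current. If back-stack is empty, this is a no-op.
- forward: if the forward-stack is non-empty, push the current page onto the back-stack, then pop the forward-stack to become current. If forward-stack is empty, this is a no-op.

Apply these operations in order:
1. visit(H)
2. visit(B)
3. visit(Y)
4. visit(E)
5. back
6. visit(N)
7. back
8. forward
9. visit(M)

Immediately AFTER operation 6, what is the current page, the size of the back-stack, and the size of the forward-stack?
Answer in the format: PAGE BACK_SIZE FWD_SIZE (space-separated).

After 1 (visit(H)): cur=H back=1 fwd=0
After 2 (visit(B)): cur=B back=2 fwd=0
After 3 (visit(Y)): cur=Y back=3 fwd=0
After 4 (visit(E)): cur=E back=4 fwd=0
After 5 (back): cur=Y back=3 fwd=1
After 6 (visit(N)): cur=N back=4 fwd=0

N 4 0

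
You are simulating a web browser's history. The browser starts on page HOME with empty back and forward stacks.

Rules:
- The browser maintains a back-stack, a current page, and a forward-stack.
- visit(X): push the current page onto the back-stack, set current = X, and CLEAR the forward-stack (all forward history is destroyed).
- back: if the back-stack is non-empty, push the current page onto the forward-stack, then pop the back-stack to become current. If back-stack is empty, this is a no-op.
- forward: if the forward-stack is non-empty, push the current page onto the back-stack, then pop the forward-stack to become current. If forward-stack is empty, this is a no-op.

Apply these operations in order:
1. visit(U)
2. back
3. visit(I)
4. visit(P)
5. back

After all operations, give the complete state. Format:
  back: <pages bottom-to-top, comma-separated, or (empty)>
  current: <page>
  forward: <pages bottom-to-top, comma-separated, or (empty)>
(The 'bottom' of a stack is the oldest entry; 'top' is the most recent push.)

After 1 (visit(U)): cur=U back=1 fwd=0
After 2 (back): cur=HOME back=0 fwd=1
After 3 (visit(I)): cur=I back=1 fwd=0
After 4 (visit(P)): cur=P back=2 fwd=0
After 5 (back): cur=I back=1 fwd=1

Answer: back: HOME
current: I
forward: P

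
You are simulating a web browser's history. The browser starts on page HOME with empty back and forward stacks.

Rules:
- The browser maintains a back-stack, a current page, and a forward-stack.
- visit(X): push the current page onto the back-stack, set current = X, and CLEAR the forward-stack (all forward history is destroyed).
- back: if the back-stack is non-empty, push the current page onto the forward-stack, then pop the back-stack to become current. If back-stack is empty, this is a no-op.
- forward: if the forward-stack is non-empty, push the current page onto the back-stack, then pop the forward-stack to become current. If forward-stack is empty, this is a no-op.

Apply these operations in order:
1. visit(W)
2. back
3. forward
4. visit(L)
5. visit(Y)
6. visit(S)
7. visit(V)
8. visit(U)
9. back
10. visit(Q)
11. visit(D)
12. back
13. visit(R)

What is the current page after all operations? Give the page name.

Answer: R

Derivation:
After 1 (visit(W)): cur=W back=1 fwd=0
After 2 (back): cur=HOME back=0 fwd=1
After 3 (forward): cur=W back=1 fwd=0
After 4 (visit(L)): cur=L back=2 fwd=0
After 5 (visit(Y)): cur=Y back=3 fwd=0
After 6 (visit(S)): cur=S back=4 fwd=0
After 7 (visit(V)): cur=V back=5 fwd=0
After 8 (visit(U)): cur=U back=6 fwd=0
After 9 (back): cur=V back=5 fwd=1
After 10 (visit(Q)): cur=Q back=6 fwd=0
After 11 (visit(D)): cur=D back=7 fwd=0
After 12 (back): cur=Q back=6 fwd=1
After 13 (visit(R)): cur=R back=7 fwd=0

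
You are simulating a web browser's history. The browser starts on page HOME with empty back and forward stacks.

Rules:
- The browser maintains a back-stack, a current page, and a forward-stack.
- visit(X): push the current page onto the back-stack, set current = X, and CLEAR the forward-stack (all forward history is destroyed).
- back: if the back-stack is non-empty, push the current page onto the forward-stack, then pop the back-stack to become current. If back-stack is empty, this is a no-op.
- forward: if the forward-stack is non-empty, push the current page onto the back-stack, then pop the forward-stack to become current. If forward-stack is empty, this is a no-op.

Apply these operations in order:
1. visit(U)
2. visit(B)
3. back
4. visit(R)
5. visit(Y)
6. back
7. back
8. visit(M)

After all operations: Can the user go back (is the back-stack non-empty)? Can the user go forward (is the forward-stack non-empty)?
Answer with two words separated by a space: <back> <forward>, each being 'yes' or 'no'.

Answer: yes no

Derivation:
After 1 (visit(U)): cur=U back=1 fwd=0
After 2 (visit(B)): cur=B back=2 fwd=0
After 3 (back): cur=U back=1 fwd=1
After 4 (visit(R)): cur=R back=2 fwd=0
After 5 (visit(Y)): cur=Y back=3 fwd=0
After 6 (back): cur=R back=2 fwd=1
After 7 (back): cur=U back=1 fwd=2
After 8 (visit(M)): cur=M back=2 fwd=0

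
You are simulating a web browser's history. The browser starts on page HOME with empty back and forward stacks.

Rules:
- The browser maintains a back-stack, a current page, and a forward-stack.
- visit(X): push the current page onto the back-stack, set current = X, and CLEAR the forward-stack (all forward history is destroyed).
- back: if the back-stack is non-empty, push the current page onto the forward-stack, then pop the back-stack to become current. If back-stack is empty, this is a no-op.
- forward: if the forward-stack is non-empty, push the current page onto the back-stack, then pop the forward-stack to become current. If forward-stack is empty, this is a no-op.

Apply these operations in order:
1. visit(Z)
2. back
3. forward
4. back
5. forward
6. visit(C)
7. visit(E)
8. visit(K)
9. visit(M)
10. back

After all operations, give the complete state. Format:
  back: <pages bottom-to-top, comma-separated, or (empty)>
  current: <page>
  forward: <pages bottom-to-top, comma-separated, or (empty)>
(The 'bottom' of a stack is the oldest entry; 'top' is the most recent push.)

Answer: back: HOME,Z,C,E
current: K
forward: M

Derivation:
After 1 (visit(Z)): cur=Z back=1 fwd=0
After 2 (back): cur=HOME back=0 fwd=1
After 3 (forward): cur=Z back=1 fwd=0
After 4 (back): cur=HOME back=0 fwd=1
After 5 (forward): cur=Z back=1 fwd=0
After 6 (visit(C)): cur=C back=2 fwd=0
After 7 (visit(E)): cur=E back=3 fwd=0
After 8 (visit(K)): cur=K back=4 fwd=0
After 9 (visit(M)): cur=M back=5 fwd=0
After 10 (back): cur=K back=4 fwd=1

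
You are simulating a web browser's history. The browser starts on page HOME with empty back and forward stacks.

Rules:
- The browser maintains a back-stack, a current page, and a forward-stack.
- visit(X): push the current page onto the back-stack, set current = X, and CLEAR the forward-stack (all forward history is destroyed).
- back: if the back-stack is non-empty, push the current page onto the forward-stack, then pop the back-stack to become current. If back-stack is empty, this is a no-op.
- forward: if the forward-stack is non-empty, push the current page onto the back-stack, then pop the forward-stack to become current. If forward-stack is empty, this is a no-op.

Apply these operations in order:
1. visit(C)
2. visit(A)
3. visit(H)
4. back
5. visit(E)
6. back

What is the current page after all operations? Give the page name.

Answer: A

Derivation:
After 1 (visit(C)): cur=C back=1 fwd=0
After 2 (visit(A)): cur=A back=2 fwd=0
After 3 (visit(H)): cur=H back=3 fwd=0
After 4 (back): cur=A back=2 fwd=1
After 5 (visit(E)): cur=E back=3 fwd=0
After 6 (back): cur=A back=2 fwd=1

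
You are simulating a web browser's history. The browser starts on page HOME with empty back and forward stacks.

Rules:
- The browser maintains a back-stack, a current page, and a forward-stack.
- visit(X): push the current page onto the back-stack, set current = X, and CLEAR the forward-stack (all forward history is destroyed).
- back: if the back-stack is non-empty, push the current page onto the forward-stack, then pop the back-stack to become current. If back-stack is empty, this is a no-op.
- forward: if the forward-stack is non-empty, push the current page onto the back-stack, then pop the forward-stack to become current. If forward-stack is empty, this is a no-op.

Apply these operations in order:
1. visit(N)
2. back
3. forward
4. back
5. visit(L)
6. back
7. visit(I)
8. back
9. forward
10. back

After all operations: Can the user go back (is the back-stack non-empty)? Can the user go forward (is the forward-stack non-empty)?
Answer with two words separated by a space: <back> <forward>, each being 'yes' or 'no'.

After 1 (visit(N)): cur=N back=1 fwd=0
After 2 (back): cur=HOME back=0 fwd=1
After 3 (forward): cur=N back=1 fwd=0
After 4 (back): cur=HOME back=0 fwd=1
After 5 (visit(L)): cur=L back=1 fwd=0
After 6 (back): cur=HOME back=0 fwd=1
After 7 (visit(I)): cur=I back=1 fwd=0
After 8 (back): cur=HOME back=0 fwd=1
After 9 (forward): cur=I back=1 fwd=0
After 10 (back): cur=HOME back=0 fwd=1

Answer: no yes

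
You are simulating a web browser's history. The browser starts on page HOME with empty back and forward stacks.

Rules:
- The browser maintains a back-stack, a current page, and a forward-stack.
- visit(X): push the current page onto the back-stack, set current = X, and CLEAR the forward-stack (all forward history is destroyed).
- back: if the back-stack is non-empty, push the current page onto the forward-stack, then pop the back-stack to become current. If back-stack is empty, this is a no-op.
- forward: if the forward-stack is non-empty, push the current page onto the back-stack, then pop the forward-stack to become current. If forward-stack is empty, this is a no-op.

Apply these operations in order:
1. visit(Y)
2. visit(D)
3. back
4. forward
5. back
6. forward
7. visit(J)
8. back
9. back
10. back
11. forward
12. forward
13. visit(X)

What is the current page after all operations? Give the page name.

After 1 (visit(Y)): cur=Y back=1 fwd=0
After 2 (visit(D)): cur=D back=2 fwd=0
After 3 (back): cur=Y back=1 fwd=1
After 4 (forward): cur=D back=2 fwd=0
After 5 (back): cur=Y back=1 fwd=1
After 6 (forward): cur=D back=2 fwd=0
After 7 (visit(J)): cur=J back=3 fwd=0
After 8 (back): cur=D back=2 fwd=1
After 9 (back): cur=Y back=1 fwd=2
After 10 (back): cur=HOME back=0 fwd=3
After 11 (forward): cur=Y back=1 fwd=2
After 12 (forward): cur=D back=2 fwd=1
After 13 (visit(X)): cur=X back=3 fwd=0

Answer: X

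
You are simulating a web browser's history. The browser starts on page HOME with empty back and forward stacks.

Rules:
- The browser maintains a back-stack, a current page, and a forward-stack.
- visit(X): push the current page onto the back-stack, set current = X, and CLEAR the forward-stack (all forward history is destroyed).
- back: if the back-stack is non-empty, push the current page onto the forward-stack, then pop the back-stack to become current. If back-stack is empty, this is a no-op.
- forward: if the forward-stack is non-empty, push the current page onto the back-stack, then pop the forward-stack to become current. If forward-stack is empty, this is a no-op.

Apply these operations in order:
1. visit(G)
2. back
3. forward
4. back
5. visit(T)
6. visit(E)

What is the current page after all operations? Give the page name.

After 1 (visit(G)): cur=G back=1 fwd=0
After 2 (back): cur=HOME back=0 fwd=1
After 3 (forward): cur=G back=1 fwd=0
After 4 (back): cur=HOME back=0 fwd=1
After 5 (visit(T)): cur=T back=1 fwd=0
After 6 (visit(E)): cur=E back=2 fwd=0

Answer: E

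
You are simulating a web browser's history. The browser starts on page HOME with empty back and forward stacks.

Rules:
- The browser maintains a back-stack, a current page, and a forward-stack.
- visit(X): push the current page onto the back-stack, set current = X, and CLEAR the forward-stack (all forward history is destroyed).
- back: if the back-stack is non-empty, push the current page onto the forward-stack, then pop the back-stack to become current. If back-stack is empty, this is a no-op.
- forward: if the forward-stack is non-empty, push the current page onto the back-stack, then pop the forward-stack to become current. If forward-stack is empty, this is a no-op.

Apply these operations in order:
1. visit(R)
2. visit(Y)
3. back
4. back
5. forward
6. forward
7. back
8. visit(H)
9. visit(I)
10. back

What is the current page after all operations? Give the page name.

After 1 (visit(R)): cur=R back=1 fwd=0
After 2 (visit(Y)): cur=Y back=2 fwd=0
After 3 (back): cur=R back=1 fwd=1
After 4 (back): cur=HOME back=0 fwd=2
After 5 (forward): cur=R back=1 fwd=1
After 6 (forward): cur=Y back=2 fwd=0
After 7 (back): cur=R back=1 fwd=1
After 8 (visit(H)): cur=H back=2 fwd=0
After 9 (visit(I)): cur=I back=3 fwd=0
After 10 (back): cur=H back=2 fwd=1

Answer: H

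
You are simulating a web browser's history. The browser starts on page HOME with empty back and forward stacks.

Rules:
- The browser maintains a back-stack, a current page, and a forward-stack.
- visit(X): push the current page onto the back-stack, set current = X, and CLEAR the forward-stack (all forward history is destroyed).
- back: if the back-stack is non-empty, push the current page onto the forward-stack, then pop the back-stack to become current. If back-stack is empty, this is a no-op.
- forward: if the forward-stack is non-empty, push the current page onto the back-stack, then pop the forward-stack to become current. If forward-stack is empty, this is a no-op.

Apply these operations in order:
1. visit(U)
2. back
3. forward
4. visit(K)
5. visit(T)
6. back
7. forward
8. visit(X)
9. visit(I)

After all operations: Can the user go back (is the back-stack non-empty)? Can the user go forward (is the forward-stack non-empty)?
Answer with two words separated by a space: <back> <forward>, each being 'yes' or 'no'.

Answer: yes no

Derivation:
After 1 (visit(U)): cur=U back=1 fwd=0
After 2 (back): cur=HOME back=0 fwd=1
After 3 (forward): cur=U back=1 fwd=0
After 4 (visit(K)): cur=K back=2 fwd=0
After 5 (visit(T)): cur=T back=3 fwd=0
After 6 (back): cur=K back=2 fwd=1
After 7 (forward): cur=T back=3 fwd=0
After 8 (visit(X)): cur=X back=4 fwd=0
After 9 (visit(I)): cur=I back=5 fwd=0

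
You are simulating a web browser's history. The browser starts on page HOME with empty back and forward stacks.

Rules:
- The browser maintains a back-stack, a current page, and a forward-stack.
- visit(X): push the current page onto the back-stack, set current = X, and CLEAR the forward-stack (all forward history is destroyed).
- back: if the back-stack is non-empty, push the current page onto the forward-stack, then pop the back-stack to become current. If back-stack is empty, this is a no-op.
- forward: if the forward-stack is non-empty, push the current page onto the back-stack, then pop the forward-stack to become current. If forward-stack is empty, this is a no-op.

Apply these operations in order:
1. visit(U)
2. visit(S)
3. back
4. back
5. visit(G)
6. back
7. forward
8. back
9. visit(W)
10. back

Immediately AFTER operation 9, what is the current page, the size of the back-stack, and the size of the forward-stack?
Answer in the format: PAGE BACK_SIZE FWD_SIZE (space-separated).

After 1 (visit(U)): cur=U back=1 fwd=0
After 2 (visit(S)): cur=S back=2 fwd=0
After 3 (back): cur=U back=1 fwd=1
After 4 (back): cur=HOME back=0 fwd=2
After 5 (visit(G)): cur=G back=1 fwd=0
After 6 (back): cur=HOME back=0 fwd=1
After 7 (forward): cur=G back=1 fwd=0
After 8 (back): cur=HOME back=0 fwd=1
After 9 (visit(W)): cur=W back=1 fwd=0

W 1 0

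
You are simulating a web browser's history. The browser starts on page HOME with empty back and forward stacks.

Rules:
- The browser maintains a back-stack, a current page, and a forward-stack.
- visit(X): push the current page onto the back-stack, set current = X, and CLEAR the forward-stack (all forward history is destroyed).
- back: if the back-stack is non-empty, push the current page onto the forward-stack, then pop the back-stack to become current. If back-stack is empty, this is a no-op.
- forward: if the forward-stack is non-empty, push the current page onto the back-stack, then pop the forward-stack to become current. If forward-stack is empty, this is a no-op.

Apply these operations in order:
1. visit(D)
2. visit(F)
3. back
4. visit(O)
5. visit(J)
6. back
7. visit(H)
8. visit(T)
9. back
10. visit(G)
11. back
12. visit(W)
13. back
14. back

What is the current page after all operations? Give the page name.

Answer: O

Derivation:
After 1 (visit(D)): cur=D back=1 fwd=0
After 2 (visit(F)): cur=F back=2 fwd=0
After 3 (back): cur=D back=1 fwd=1
After 4 (visit(O)): cur=O back=2 fwd=0
After 5 (visit(J)): cur=J back=3 fwd=0
After 6 (back): cur=O back=2 fwd=1
After 7 (visit(H)): cur=H back=3 fwd=0
After 8 (visit(T)): cur=T back=4 fwd=0
After 9 (back): cur=H back=3 fwd=1
After 10 (visit(G)): cur=G back=4 fwd=0
After 11 (back): cur=H back=3 fwd=1
After 12 (visit(W)): cur=W back=4 fwd=0
After 13 (back): cur=H back=3 fwd=1
After 14 (back): cur=O back=2 fwd=2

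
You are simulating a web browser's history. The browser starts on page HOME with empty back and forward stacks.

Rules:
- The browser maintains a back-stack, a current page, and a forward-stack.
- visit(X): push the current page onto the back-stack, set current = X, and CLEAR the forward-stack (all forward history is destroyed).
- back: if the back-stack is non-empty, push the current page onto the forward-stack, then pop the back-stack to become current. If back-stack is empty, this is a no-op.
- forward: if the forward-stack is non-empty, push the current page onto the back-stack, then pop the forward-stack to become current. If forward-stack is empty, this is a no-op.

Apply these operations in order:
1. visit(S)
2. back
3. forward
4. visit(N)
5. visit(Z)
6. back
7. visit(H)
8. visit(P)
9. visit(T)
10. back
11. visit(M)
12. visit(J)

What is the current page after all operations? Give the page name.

Answer: J

Derivation:
After 1 (visit(S)): cur=S back=1 fwd=0
After 2 (back): cur=HOME back=0 fwd=1
After 3 (forward): cur=S back=1 fwd=0
After 4 (visit(N)): cur=N back=2 fwd=0
After 5 (visit(Z)): cur=Z back=3 fwd=0
After 6 (back): cur=N back=2 fwd=1
After 7 (visit(H)): cur=H back=3 fwd=0
After 8 (visit(P)): cur=P back=4 fwd=0
After 9 (visit(T)): cur=T back=5 fwd=0
After 10 (back): cur=P back=4 fwd=1
After 11 (visit(M)): cur=M back=5 fwd=0
After 12 (visit(J)): cur=J back=6 fwd=0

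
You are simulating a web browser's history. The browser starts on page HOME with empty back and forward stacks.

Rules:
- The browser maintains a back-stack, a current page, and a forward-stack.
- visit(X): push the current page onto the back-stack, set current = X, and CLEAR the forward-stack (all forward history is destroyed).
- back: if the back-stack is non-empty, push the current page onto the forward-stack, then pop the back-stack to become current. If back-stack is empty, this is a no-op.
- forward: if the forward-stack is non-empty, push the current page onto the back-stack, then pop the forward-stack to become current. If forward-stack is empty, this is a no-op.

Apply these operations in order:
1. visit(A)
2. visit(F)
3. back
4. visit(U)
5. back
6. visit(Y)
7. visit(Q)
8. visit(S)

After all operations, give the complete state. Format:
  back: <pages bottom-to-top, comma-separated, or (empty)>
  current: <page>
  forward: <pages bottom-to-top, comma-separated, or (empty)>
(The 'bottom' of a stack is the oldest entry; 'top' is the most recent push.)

After 1 (visit(A)): cur=A back=1 fwd=0
After 2 (visit(F)): cur=F back=2 fwd=0
After 3 (back): cur=A back=1 fwd=1
After 4 (visit(U)): cur=U back=2 fwd=0
After 5 (back): cur=A back=1 fwd=1
After 6 (visit(Y)): cur=Y back=2 fwd=0
After 7 (visit(Q)): cur=Q back=3 fwd=0
After 8 (visit(S)): cur=S back=4 fwd=0

Answer: back: HOME,A,Y,Q
current: S
forward: (empty)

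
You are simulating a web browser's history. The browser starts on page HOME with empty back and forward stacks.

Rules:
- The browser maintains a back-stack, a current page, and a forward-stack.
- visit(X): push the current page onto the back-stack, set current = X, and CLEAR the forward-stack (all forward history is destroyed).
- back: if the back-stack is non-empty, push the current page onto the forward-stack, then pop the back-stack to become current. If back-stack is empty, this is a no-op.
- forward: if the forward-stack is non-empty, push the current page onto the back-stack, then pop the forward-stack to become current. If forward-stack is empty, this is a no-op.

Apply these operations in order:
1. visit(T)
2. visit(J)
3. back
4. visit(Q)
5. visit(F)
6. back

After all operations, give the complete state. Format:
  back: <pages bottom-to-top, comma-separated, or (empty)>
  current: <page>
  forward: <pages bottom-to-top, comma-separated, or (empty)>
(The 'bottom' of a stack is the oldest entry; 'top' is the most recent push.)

After 1 (visit(T)): cur=T back=1 fwd=0
After 2 (visit(J)): cur=J back=2 fwd=0
After 3 (back): cur=T back=1 fwd=1
After 4 (visit(Q)): cur=Q back=2 fwd=0
After 5 (visit(F)): cur=F back=3 fwd=0
After 6 (back): cur=Q back=2 fwd=1

Answer: back: HOME,T
current: Q
forward: F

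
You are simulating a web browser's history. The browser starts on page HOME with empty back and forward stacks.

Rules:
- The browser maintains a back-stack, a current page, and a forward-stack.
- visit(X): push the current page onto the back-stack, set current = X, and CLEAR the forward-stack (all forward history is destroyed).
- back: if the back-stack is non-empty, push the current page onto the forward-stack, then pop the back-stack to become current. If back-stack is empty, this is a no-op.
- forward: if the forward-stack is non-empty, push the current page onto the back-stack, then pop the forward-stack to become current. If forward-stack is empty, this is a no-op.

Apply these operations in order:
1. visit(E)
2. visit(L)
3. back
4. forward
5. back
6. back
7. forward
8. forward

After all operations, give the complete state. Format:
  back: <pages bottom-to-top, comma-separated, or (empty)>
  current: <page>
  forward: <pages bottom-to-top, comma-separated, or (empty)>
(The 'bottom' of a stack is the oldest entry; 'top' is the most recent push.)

Answer: back: HOME,E
current: L
forward: (empty)

Derivation:
After 1 (visit(E)): cur=E back=1 fwd=0
After 2 (visit(L)): cur=L back=2 fwd=0
After 3 (back): cur=E back=1 fwd=1
After 4 (forward): cur=L back=2 fwd=0
After 5 (back): cur=E back=1 fwd=1
After 6 (back): cur=HOME back=0 fwd=2
After 7 (forward): cur=E back=1 fwd=1
After 8 (forward): cur=L back=2 fwd=0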